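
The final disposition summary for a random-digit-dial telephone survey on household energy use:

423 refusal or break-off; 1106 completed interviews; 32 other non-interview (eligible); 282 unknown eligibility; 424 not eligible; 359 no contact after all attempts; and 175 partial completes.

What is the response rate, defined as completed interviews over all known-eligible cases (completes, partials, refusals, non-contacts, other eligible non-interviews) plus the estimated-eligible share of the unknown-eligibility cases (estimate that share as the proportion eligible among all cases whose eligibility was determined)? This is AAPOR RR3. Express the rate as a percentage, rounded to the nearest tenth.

Num: 1106
Determined eligible: 1106 + 175 + 423 + 359 + 32 = 2095
e = 2095 / (2095 + 424) = 2095 / 2519 = 0.8317
Estimated eligible among unknowns: 0.8317 × 282 = 234.54
Denom: 2095 + 234.54 = 2329.54
RR3 = 1106 / 2329.54 = 0.4748

47.5%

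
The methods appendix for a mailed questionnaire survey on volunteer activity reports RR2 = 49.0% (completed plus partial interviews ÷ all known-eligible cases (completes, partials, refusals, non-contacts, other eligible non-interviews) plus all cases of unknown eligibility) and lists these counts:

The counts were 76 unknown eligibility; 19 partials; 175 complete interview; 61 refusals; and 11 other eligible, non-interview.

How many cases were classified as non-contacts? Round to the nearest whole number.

54

Numerator → 175 + 19 = 194
RR2 = 194 / D = 0.490
D = 194 / 0.490 = 395.9
Rest of base = 342
non-contacts = 395.9 − 342 ≈ 54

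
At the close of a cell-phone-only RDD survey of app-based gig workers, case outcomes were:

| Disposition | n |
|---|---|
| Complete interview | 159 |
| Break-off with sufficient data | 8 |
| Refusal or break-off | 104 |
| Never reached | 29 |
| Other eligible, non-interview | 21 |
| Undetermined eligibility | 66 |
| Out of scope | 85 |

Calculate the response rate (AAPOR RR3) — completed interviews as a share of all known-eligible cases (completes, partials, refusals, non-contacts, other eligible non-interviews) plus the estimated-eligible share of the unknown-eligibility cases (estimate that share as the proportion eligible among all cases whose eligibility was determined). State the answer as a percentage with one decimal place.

42.6%

Top → 159
Known eligible → 159 + 8 + 104 + 29 + 21 = 321
e = 321 / (321 + 85) = 321 / 406 = 0.7906
e × U → 0.7906 × 66 = 52.18
Denom → 321 + 52.18 = 373.18
RR3 = 159 / 373.18 = 0.4261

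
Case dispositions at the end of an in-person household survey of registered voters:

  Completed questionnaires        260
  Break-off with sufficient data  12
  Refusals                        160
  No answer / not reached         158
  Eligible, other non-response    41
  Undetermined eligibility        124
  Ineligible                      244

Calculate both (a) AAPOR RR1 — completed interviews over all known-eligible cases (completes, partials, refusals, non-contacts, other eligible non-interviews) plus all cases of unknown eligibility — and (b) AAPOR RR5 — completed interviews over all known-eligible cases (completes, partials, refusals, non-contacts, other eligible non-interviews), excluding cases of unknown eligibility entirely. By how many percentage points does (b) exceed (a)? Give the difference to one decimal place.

6.8

Top: 260
Base: 260 + 12 + 160 + 158 + 41 + 124 = 755
RR1 = 260 / 755 = 0.3444
Base: 260 + 12 + 160 + 158 + 41 = 631
RR5 = 260 / 631 = 0.4120
Difference = 41.20 − 34.44 = 6.76 percentage points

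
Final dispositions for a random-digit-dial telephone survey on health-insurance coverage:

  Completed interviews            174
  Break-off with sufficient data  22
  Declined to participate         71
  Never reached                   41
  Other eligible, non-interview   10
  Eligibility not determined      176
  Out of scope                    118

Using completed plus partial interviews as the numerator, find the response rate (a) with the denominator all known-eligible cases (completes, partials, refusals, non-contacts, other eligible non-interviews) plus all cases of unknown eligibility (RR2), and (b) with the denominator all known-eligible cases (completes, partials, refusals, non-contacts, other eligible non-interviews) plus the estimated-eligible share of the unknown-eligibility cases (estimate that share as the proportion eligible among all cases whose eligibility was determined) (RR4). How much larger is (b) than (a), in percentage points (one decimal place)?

4.2

Num → 174 + 22 = 196
Denominator → 174 + 22 + 71 + 41 + 10 + 176 = 494
RR2 = 196 / 494 = 0.3968
Known eligible → 174 + 22 + 71 + 41 + 10 = 318
e = 318 / (318 + 118) = 318 / 436 = 0.7294
e × U → 0.7294 × 176 = 128.37
Denominator → 318 + 128.37 = 446.37
RR4 = 196 / 446.37 = 0.4391
Difference = 43.91 − 39.68 = 4.23 percentage points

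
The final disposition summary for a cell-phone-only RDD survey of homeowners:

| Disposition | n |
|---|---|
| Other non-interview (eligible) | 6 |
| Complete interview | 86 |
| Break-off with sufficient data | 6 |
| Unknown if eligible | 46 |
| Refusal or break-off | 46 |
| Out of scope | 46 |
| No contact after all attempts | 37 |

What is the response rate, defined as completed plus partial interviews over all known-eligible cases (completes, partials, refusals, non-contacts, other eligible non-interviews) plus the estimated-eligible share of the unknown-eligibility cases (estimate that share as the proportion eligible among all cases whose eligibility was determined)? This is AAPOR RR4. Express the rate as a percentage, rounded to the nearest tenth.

Top: 86 + 6 = 92
Determined eligible: 86 + 6 + 46 + 37 + 6 = 181
e = 181 / (181 + 46) = 181 / 227 = 0.7974
Eligible share of unknowns: 0.7974 × 46 = 36.68
Base: 181 + 36.68 = 217.68
RR4 = 92 / 217.68 = 0.4226

42.3%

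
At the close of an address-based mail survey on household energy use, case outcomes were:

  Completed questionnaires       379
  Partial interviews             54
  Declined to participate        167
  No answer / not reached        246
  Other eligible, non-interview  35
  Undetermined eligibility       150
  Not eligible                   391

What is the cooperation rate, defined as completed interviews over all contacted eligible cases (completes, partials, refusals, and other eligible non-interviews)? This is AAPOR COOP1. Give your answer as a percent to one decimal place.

59.7%

Top = 379
Denominator = 379 + 54 + 167 + 35 = 635
COOP1 = 379 / 635 = 0.5969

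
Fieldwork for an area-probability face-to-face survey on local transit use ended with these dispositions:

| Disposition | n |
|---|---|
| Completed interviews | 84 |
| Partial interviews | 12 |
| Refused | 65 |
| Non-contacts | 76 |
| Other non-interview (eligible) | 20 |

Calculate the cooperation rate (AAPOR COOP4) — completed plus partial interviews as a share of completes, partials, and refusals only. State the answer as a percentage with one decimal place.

Num → 84 + 12 = 96
Denominator → 84 + 12 + 65 = 161
COOP4 = 96 / 161 = 0.5963

59.6%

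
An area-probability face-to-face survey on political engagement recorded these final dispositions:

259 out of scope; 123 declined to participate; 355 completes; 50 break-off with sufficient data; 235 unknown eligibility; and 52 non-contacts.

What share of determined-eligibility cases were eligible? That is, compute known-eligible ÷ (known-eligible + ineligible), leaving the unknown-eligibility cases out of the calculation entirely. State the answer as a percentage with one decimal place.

Known eligible → 355 + 50 + 123 + 52 = 580
e = 580 / (580 + 259) = 580 / 839 = 0.6913

69.1%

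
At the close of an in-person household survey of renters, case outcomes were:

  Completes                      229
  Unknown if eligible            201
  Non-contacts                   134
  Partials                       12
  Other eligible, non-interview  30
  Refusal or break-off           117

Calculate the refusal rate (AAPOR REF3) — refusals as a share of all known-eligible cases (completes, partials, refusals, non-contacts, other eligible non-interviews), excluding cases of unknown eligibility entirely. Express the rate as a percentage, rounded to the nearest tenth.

Numerator: 117
Denominator: 229 + 12 + 117 + 134 + 30 = 522
REF3 = 117 / 522 = 0.2241

22.4%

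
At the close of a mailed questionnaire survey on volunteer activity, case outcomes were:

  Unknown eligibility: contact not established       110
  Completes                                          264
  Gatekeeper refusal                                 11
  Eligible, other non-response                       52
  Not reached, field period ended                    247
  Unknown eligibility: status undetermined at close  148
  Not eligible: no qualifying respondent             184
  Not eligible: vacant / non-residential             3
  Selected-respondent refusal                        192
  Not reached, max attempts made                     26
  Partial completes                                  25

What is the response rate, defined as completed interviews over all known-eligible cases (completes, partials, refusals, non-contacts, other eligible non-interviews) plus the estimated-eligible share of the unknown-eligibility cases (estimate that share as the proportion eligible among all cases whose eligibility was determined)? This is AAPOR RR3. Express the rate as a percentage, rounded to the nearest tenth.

25.7%

Refusal or break-off = 11 + 192 = 203
Non-contacts = 247 + 26 = 273
Unknown eligibility = 110 + 148 = 258
Out of scope = 184 + 3 = 187
Top: 264
Known eligible: 264 + 25 + 203 + 273 + 52 = 817
e = 817 / (817 + 187) = 817 / 1004 = 0.8137
Estimated eligible among unknowns: 0.8137 × 258 = 209.93
Denom: 817 + 209.93 = 1026.93
RR3 = 264 / 1026.93 = 0.2571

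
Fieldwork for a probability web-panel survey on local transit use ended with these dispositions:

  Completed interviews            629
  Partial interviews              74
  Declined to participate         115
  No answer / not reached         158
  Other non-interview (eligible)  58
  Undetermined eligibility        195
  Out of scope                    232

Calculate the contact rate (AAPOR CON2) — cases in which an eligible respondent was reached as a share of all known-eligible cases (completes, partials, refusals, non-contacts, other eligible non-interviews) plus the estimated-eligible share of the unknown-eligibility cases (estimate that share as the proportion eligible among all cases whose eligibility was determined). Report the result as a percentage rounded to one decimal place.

Num = 629 + 74 + 115 + 58 = 876
Eligible (known) = 629 + 74 + 115 + 158 + 58 = 1034
e = 1034 / (1034 + 232) = 1034 / 1266 = 0.8167
Eligible share of unknowns = 0.8167 × 195 = 159.26
Denominator = 1034 + 159.26 = 1193.26
CON2 = 876 / 1193.26 = 0.7341

73.4%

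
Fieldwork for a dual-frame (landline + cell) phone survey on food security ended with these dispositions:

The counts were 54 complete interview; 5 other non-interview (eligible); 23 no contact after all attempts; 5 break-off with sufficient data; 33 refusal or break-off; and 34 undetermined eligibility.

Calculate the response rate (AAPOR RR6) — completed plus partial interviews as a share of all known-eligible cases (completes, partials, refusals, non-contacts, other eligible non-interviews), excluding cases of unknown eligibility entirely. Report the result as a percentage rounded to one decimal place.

49.2%

Top: 54 + 5 = 59
Base: 54 + 5 + 33 + 23 + 5 = 120
RR6 = 59 / 120 = 0.4917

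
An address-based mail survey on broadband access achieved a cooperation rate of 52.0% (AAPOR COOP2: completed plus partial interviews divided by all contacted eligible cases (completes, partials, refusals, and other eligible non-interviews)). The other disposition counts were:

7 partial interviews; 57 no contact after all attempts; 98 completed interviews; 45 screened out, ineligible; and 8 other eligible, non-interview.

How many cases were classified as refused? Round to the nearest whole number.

89

Top → 98 + 7 = 105
COOP2 = 105 / D = 0.520
D = 105 / 0.520 = 201.9
Other denominator terms total 113
refused = 201.9 − 113 ≈ 89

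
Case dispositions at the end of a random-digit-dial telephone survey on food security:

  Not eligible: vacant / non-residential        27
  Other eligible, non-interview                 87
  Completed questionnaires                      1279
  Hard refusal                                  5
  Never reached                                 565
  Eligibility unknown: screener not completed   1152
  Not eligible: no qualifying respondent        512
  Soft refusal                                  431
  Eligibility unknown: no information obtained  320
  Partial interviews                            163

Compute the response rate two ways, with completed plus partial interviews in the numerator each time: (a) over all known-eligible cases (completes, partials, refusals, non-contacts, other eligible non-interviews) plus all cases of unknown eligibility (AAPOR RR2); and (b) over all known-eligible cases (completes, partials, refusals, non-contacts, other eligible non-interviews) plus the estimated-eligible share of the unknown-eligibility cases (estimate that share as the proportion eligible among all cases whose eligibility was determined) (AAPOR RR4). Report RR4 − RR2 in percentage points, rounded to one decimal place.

Refusals = 5 + 431 = 436
Unknown if eligible = 1152 + 320 = 1472
Not eligible = 512 + 27 = 539
Numerator → 1279 + 163 = 1442
Denom → 1279 + 163 + 436 + 565 + 87 + 1472 = 4002
RR2 = 1442 / 4002 = 0.3603
Determined eligible → 1279 + 163 + 436 + 565 + 87 = 2530
e = 2530 / (2530 + 539) = 2530 / 3069 = 0.8244
Estimated eligible among unknowns → 0.8244 × 1472 = 1213.52
Denom → 2530 + 1213.52 = 3743.52
RR4 = 1442 / 3743.52 = 0.3852
Difference = 38.52 − 36.03 = 2.49 percentage points

2.5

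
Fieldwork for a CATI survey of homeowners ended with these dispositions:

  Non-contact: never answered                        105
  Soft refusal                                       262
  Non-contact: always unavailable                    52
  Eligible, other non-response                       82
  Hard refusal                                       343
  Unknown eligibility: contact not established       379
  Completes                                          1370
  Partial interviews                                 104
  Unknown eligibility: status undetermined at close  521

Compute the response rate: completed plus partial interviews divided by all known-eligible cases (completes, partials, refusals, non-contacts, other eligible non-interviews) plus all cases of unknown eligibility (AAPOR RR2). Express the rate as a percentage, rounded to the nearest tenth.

45.8%

Refusals = 343 + 262 = 605
No answer / not reached = 105 + 52 = 157
Eligibility not determined = 379 + 521 = 900
Numerator: 1370 + 104 = 1474
Denominator: 1370 + 104 + 605 + 157 + 82 + 900 = 3218
RR2 = 1474 / 3218 = 0.4580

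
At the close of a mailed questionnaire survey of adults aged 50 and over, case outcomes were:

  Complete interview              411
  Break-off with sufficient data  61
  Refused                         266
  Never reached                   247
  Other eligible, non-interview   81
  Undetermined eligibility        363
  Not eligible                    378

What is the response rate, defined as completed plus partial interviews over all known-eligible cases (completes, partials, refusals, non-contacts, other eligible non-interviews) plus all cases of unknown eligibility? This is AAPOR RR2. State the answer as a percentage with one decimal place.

Numerator = 411 + 61 = 472
Denom = 411 + 61 + 266 + 247 + 81 + 363 = 1429
RR2 = 472 / 1429 = 0.3303

33.0%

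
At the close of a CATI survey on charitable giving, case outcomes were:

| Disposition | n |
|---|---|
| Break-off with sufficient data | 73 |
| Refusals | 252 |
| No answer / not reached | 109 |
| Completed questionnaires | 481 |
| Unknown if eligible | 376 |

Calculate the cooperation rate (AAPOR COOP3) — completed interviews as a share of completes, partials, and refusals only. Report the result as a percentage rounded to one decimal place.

59.7%

Num → 481
Denom → 481 + 73 + 252 = 806
COOP3 = 481 / 806 = 0.5968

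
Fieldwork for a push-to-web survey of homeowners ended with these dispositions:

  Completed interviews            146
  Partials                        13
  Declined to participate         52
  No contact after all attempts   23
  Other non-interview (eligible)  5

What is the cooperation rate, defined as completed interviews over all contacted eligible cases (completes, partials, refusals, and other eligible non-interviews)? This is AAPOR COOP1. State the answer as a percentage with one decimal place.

Numerator = 146
Denom = 146 + 13 + 52 + 5 = 216
COOP1 = 146 / 216 = 0.6759

67.6%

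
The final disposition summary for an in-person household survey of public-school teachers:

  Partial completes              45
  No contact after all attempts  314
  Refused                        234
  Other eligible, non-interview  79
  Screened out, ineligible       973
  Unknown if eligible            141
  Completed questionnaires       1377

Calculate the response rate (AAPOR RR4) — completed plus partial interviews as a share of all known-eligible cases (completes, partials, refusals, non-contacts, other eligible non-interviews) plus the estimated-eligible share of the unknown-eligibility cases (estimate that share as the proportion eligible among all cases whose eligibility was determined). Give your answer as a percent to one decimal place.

66.3%

Top → 1377 + 45 = 1422
Known eligible → 1377 + 45 + 234 + 314 + 79 = 2049
e = 2049 / (2049 + 973) = 2049 / 3022 = 0.6780
e × U → 0.6780 × 141 = 95.60
Base → 2049 + 95.60 = 2144.60
RR4 = 1422 / 2144.60 = 0.6631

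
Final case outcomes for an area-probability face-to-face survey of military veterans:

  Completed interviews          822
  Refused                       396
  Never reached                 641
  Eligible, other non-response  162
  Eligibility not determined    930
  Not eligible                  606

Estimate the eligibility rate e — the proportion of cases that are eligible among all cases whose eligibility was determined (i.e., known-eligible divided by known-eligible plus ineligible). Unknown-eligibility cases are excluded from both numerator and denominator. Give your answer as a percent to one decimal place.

76.9%

Known eligible → 822 + 396 + 641 + 162 = 2021
e = 2021 / (2021 + 606) = 2021 / 2627 = 0.7693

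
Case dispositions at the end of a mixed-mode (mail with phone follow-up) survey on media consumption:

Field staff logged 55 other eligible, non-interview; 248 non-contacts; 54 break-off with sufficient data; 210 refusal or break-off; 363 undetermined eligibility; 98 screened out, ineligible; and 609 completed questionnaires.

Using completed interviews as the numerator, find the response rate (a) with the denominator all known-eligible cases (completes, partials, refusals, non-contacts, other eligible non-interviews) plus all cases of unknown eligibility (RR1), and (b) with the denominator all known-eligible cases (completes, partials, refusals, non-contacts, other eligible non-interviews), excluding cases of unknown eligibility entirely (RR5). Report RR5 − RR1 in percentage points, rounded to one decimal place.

12.2

Numerator → 609
Denominator → 609 + 54 + 210 + 248 + 55 + 363 = 1539
RR1 = 609 / 1539 = 0.3957
Denominator → 609 + 54 + 210 + 248 + 55 = 1176
RR5 = 609 / 1176 = 0.5179
Difference = 51.79 − 39.57 = 12.22 percentage points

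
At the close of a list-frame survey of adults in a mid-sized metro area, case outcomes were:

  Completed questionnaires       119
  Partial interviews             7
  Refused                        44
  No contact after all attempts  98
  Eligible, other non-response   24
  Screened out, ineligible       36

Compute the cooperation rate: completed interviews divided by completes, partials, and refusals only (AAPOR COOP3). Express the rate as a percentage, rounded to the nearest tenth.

70.0%

Num: 119
Base: 119 + 7 + 44 = 170
COOP3 = 119 / 170 = 0.7000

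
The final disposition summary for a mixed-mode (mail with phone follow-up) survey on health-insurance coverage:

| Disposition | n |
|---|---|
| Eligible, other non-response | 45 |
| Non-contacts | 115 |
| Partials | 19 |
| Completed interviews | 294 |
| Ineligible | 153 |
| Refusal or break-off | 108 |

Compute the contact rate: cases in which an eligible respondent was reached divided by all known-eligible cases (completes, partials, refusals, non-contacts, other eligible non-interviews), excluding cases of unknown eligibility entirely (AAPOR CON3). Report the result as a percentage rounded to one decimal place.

80.2%

Top → 294 + 19 + 108 + 45 = 466
Denominator → 294 + 19 + 108 + 115 + 45 = 581
CON3 = 466 / 581 = 0.8021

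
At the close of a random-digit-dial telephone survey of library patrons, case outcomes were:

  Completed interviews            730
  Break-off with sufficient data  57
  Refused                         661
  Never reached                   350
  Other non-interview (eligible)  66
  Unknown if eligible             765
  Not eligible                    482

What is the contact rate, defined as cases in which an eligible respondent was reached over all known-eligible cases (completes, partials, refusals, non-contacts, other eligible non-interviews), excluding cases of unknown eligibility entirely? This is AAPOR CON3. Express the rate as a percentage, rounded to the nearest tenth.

Numerator: 730 + 57 + 661 + 66 = 1514
Denominator: 730 + 57 + 661 + 350 + 66 = 1864
CON3 = 1514 / 1864 = 0.8122

81.2%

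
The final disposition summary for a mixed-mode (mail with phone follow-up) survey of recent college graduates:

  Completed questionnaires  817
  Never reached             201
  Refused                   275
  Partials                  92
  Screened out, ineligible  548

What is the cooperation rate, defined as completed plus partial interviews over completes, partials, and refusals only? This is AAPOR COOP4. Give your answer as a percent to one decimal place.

76.8%

Num: 817 + 92 = 909
Base: 817 + 92 + 275 = 1184
COOP4 = 909 / 1184 = 0.7677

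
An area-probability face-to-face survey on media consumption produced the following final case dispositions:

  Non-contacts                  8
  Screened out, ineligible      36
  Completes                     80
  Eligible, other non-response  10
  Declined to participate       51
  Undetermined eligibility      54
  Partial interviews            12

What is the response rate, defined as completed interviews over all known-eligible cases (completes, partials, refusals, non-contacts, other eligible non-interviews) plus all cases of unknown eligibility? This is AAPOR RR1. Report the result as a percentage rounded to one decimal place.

37.2%

Num = 80
Base = 80 + 12 + 51 + 8 + 10 + 54 = 215
RR1 = 80 / 215 = 0.3721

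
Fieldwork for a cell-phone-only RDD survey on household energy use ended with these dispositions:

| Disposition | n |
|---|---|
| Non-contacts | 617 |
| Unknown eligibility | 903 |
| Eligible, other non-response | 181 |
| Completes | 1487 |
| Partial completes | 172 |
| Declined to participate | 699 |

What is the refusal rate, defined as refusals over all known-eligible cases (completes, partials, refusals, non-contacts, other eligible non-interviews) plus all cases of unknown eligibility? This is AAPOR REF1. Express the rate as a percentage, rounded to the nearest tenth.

Numerator = 699
Denominator = 1487 + 172 + 699 + 617 + 181 + 903 = 4059
REF1 = 699 / 4059 = 0.1722

17.2%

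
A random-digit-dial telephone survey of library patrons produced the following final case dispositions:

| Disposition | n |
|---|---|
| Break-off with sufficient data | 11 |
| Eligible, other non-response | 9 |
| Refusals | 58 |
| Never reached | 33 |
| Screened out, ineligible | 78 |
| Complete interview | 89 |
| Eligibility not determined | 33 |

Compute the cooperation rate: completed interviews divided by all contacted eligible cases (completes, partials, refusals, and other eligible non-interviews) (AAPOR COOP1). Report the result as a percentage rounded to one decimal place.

Num: 89
Denominator: 89 + 11 + 58 + 9 = 167
COOP1 = 89 / 167 = 0.5329

53.3%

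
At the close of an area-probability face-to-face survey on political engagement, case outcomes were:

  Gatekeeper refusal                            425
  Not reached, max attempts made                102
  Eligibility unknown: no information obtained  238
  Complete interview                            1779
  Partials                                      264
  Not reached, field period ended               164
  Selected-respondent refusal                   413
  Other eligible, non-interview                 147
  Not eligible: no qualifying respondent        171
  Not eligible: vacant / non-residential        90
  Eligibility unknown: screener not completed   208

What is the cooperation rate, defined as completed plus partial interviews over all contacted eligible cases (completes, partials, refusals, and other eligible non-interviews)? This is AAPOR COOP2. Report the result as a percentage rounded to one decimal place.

Refusal or break-off = 425 + 413 = 838
No answer / not reached = 164 + 102 = 266
Unknown eligibility = 208 + 238 = 446
Not eligible = 171 + 90 = 261
Num: 1779 + 264 = 2043
Denom: 1779 + 264 + 838 + 147 = 3028
COOP2 = 2043 / 3028 = 0.6747

67.5%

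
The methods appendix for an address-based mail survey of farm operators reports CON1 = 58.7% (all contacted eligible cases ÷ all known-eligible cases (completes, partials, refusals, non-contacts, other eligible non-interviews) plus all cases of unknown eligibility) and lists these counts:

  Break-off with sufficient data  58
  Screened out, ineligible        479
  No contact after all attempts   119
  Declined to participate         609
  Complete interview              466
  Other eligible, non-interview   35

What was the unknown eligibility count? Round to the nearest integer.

703

Numerator: 466 + 58 + 609 + 35 = 1168
CON1 = 1168 / D = 0.587
D = 1168 / 0.587 = 1989.8
Rest of base = 1287
unknown eligibility = 1989.8 − 1287 ≈ 703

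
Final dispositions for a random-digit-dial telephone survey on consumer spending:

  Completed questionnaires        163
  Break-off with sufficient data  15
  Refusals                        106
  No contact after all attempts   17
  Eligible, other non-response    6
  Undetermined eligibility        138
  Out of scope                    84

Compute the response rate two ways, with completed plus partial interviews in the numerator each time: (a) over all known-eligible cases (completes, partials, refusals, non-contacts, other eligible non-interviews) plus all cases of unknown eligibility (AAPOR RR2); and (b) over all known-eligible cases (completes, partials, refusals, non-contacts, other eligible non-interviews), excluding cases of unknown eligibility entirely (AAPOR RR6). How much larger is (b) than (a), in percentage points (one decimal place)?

Numerator = 163 + 15 = 178
Denominator = 163 + 15 + 106 + 17 + 6 + 138 = 445
RR2 = 178 / 445 = 0.4000
Denominator = 163 + 15 + 106 + 17 + 6 = 307
RR6 = 178 / 307 = 0.5798
Difference = 57.98 − 40.00 = 17.98 percentage points

18.0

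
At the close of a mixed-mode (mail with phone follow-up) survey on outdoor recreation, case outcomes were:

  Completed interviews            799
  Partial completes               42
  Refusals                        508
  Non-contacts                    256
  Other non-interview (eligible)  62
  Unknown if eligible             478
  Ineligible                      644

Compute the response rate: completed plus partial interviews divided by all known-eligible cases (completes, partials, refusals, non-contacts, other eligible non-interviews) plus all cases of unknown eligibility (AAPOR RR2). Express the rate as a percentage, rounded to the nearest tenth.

Numerator = 799 + 42 = 841
Denominator = 799 + 42 + 508 + 256 + 62 + 478 = 2145
RR2 = 841 / 2145 = 0.3921

39.2%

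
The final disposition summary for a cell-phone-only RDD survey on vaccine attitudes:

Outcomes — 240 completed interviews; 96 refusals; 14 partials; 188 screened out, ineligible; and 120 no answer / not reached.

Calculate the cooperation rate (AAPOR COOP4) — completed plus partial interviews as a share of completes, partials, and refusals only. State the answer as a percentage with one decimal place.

72.6%

Top = 240 + 14 = 254
Denominator = 240 + 14 + 96 = 350
COOP4 = 254 / 350 = 0.7257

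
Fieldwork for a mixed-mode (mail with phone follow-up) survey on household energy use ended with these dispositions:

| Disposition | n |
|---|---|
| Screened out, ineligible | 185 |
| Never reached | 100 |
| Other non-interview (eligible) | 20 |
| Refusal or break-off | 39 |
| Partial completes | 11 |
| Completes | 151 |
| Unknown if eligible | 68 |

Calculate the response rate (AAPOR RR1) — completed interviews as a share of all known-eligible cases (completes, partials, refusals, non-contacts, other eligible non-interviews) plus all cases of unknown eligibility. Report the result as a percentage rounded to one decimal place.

Num = 151
Base = 151 + 11 + 39 + 100 + 20 + 68 = 389
RR1 = 151 / 389 = 0.3882

38.8%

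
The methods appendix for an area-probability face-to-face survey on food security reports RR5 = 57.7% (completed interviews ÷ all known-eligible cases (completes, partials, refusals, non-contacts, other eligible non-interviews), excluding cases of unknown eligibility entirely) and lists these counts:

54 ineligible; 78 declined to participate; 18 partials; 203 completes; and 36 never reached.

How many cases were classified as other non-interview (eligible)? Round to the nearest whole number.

RR5 = 203 / D = 0.577
D = 203 / 0.577 = 351.8
Other denominator terms total 335
other non-interview (eligible) = 351.8 − 335 ≈ 17

17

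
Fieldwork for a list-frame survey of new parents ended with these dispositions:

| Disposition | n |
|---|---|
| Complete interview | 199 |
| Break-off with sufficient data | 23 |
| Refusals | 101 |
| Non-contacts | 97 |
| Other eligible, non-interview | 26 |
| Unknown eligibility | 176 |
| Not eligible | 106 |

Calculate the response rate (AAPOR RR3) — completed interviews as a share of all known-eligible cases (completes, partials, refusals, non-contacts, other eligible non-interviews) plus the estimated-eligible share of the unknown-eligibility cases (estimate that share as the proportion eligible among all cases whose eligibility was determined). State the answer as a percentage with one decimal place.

33.8%

Num: 199
Known eligible: 199 + 23 + 101 + 97 + 26 = 446
e = 446 / (446 + 106) = 446 / 552 = 0.8080
e × U: 0.8080 × 176 = 142.21
Base: 446 + 142.21 = 588.21
RR3 = 199 / 588.21 = 0.3383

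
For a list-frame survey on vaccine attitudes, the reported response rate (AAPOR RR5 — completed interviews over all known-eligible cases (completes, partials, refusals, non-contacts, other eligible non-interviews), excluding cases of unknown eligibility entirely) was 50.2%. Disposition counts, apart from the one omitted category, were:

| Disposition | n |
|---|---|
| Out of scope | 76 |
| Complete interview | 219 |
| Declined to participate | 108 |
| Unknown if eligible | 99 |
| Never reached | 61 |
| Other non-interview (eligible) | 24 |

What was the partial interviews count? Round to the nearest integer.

RR5 = 219 / D = 0.502
D = 219 / 0.502 = 436.3
Remaining denominator categories sum to 412
partial interviews = 436.3 − 412 ≈ 24

24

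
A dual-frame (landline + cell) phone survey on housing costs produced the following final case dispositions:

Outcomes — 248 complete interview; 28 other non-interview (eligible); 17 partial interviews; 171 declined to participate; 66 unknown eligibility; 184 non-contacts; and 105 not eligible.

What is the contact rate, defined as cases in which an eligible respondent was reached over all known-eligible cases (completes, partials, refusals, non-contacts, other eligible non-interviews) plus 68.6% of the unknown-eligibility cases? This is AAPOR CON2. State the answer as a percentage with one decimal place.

Num → 248 + 17 + 171 + 28 = 464
Known eligible → 248 + 17 + 171 + 184 + 28 = 648
Estimated eligible among unknowns → 0.6860 × 66 = 45.28
Denom → 648 + 45.28 = 693.28
CON2 = 464 / 693.28 = 0.6693

66.9%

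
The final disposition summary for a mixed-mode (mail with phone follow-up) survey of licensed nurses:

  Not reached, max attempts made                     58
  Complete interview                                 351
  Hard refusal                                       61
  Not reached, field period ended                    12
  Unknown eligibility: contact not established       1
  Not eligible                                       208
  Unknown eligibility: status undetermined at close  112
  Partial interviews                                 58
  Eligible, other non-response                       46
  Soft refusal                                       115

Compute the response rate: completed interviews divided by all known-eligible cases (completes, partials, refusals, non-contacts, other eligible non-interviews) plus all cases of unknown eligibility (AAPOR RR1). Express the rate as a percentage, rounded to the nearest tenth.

43.1%

Refused = 61 + 115 = 176
Never reached = 12 + 58 = 70
Unknown eligibility = 1 + 112 = 113
Top = 351
Base = 351 + 58 + 176 + 70 + 46 + 113 = 814
RR1 = 351 / 814 = 0.4312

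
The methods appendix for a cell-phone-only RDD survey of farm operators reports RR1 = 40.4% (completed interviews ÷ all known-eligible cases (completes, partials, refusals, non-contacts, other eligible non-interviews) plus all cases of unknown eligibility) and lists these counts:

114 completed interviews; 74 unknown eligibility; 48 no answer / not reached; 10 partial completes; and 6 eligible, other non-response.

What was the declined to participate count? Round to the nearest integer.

30

RR1 = 114 / D = 0.404
D = 114 / 0.404 = 282.2
Remaining denominator categories sum to 252
declined to participate = 282.2 − 252 ≈ 30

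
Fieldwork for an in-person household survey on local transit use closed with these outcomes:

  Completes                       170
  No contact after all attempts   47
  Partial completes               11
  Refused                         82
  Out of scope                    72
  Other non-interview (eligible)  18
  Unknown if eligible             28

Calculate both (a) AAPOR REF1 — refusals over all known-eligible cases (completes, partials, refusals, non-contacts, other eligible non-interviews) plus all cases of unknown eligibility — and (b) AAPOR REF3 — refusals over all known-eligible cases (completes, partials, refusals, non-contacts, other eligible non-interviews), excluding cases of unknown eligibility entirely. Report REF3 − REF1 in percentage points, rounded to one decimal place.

Top → 82
Base → 170 + 11 + 82 + 47 + 18 + 28 = 356
REF1 = 82 / 356 = 0.2303
Base → 170 + 11 + 82 + 47 + 18 = 328
REF3 = 82 / 328 = 0.2500
Difference = 25.00 − 23.03 = 1.97 percentage points

2.0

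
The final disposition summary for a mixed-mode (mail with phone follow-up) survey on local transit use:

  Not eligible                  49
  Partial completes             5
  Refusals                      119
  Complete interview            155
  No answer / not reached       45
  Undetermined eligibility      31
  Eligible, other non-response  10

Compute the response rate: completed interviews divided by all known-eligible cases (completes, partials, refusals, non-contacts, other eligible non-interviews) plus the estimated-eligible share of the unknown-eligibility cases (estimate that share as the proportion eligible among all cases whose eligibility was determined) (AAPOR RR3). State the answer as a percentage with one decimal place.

Numerator = 155
Determined eligible = 155 + 5 + 119 + 45 + 10 = 334
e = 334 / (334 + 49) = 334 / 383 = 0.8721
Eligible share of unknowns = 0.8721 × 31 = 27.04
Denominator = 334 + 27.04 = 361.04
RR3 = 155 / 361.04 = 0.4293

42.9%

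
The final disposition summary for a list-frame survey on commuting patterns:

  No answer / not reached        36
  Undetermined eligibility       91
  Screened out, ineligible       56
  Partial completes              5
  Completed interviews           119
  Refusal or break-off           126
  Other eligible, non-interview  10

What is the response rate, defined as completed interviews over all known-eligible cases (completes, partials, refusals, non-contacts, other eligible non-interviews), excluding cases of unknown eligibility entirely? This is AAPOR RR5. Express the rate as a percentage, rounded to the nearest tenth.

40.2%

Num → 119
Denominator → 119 + 5 + 126 + 36 + 10 = 296
RR5 = 119 / 296 = 0.4020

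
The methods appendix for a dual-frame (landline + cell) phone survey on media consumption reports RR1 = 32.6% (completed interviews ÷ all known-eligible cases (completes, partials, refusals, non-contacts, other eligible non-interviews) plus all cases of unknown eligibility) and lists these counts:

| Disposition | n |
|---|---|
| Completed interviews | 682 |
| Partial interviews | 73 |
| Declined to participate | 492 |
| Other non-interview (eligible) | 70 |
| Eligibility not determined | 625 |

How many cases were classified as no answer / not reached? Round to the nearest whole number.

RR1 = 682 / D = 0.326
D = 682 / 0.326 = 2092.0
Other denominator terms total 1942
no answer / not reached = 2092.0 − 1942 ≈ 150

150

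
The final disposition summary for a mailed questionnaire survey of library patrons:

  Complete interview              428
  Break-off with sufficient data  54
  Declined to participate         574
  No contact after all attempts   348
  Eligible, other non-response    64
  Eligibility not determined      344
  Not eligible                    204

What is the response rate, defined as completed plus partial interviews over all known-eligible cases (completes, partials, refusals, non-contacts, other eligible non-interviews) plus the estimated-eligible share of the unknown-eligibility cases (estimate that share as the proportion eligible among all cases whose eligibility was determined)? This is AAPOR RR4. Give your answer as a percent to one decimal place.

Numerator: 428 + 54 = 482
Determined eligible: 428 + 54 + 574 + 348 + 64 = 1468
e = 1468 / (1468 + 204) = 1468 / 1672 = 0.8780
Eligible share of unknowns: 0.8780 × 344 = 302.03
Base: 1468 + 302.03 = 1770.03
RR4 = 482 / 1770.03 = 0.2723

27.2%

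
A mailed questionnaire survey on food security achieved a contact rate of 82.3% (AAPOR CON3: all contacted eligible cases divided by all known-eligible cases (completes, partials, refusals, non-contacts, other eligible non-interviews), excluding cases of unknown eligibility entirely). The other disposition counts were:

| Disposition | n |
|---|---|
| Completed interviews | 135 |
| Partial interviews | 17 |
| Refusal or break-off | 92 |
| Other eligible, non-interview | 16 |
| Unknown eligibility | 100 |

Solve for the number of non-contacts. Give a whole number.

Top: 135 + 17 + 92 + 16 = 260
CON3 = 260 / D = 0.823
D = 260 / 0.823 = 315.9
Remaining denominator categories sum to 260
non-contacts = 315.9 − 260 ≈ 56

56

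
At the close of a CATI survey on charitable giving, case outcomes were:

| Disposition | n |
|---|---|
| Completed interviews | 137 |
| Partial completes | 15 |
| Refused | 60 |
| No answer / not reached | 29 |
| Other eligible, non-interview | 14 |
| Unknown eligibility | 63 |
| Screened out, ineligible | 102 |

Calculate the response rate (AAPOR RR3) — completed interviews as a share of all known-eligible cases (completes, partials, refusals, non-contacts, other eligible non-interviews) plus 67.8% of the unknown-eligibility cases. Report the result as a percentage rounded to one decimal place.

46.0%

Top: 137
Known eligible: 137 + 15 + 60 + 29 + 14 = 255
e × U: 0.6780 × 63 = 42.71
Denom: 255 + 42.71 = 297.71
RR3 = 137 / 297.71 = 0.4602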